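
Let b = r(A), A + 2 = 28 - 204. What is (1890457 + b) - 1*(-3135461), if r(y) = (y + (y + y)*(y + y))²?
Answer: 16021953282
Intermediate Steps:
A = -178 (A = -2 + (28 - 204) = -2 - 176 = -178)
r(y) = (y + 4*y²)² (r(y) = (y + (2*y)*(2*y))² = (y + 4*y²)²)
b = 16016927364 (b = (-178)²*(1 + 4*(-178))² = 31684*(1 - 712)² = 31684*(-711)² = 31684*505521 = 16016927364)
(1890457 + b) - 1*(-3135461) = (1890457 + 16016927364) - 1*(-3135461) = 16018817821 + 3135461 = 16021953282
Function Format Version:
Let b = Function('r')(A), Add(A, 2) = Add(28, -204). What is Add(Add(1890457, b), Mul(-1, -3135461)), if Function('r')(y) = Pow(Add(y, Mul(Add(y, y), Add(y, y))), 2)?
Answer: 16021953282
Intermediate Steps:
A = -178 (A = Add(-2, Add(28, -204)) = Add(-2, -176) = -178)
Function('r')(y) = Pow(Add(y, Mul(4, Pow(y, 2))), 2) (Function('r')(y) = Pow(Add(y, Mul(Mul(2, y), Mul(2, y))), 2) = Pow(Add(y, Mul(4, Pow(y, 2))), 2))
b = 16016927364 (b = Mul(Pow(-178, 2), Pow(Add(1, Mul(4, -178)), 2)) = Mul(31684, Pow(Add(1, -712), 2)) = Mul(31684, Pow(-711, 2)) = Mul(31684, 505521) = 16016927364)
Add(Add(1890457, b), Mul(-1, -3135461)) = Add(Add(1890457, 16016927364), Mul(-1, -3135461)) = Add(16018817821, 3135461) = 16021953282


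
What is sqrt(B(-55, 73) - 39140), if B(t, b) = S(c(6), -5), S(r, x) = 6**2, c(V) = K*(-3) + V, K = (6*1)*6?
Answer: 8*I*sqrt(611) ≈ 197.75*I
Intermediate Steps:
K = 36 (K = 6*6 = 36)
c(V) = -108 + V (c(V) = 36*(-3) + V = -108 + V)
S(r, x) = 36
B(t, b) = 36
sqrt(B(-55, 73) - 39140) = sqrt(36 - 39140) = sqrt(-39104) = 8*I*sqrt(611)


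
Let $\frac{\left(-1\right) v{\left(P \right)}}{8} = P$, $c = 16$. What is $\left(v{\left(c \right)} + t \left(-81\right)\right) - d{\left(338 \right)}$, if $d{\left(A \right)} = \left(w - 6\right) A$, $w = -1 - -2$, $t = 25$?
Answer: $-463$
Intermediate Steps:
$v{\left(P \right)} = - 8 P$
$w = 1$ ($w = -1 + 2 = 1$)
$d{\left(A \right)} = - 5 A$ ($d{\left(A \right)} = \left(1 - 6\right) A = - 5 A$)
$\left(v{\left(c \right)} + t \left(-81\right)\right) - d{\left(338 \right)} = \left(\left(-8\right) 16 + 25 \left(-81\right)\right) - \left(-5\right) 338 = \left(-128 - 2025\right) - -1690 = -2153 + 1690 = -463$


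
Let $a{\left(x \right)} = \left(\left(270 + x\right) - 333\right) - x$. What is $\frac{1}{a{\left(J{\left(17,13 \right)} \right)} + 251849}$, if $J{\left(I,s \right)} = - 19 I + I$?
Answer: $\frac{1}{251786} \approx 3.9716 \cdot 10^{-6}$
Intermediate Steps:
$J{\left(I,s \right)} = - 18 I$
$a{\left(x \right)} = -63$ ($a{\left(x \right)} = \left(-63 + x\right) - x = -63$)
$\frac{1}{a{\left(J{\left(17,13 \right)} \right)} + 251849} = \frac{1}{-63 + 251849} = \frac{1}{251786}$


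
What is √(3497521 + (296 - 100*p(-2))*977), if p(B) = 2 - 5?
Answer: 17*√14117 ≈ 2019.9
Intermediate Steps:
p(B) = -3
√(3497521 + (296 - 100*p(-2))*977) = √(3497521 + (296 - 100*(-3))*977) = √(3497521 + (296 + 300)*977) = √(3497521 + 596*977) = √(3497521 + 582292) = √4079813 = 17*√14117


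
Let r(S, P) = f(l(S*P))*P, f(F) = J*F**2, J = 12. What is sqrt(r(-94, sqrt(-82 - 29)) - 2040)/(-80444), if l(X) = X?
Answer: -sqrt(-510 - 2942388*I*sqrt(111))/40222 ≈ -0.097881 + 0.097883*I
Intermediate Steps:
f(F) = 12*F**2
r(S, P) = 12*P**3*S**2 (r(S, P) = (12*(S*P)**2)*P = (12*(P*S)**2)*P = (12*(P**2*S**2))*P = (12*P**2*S**2)*P = 12*P**3*S**2)
sqrt(r(-94, sqrt(-82 - 29)) - 2040)/(-80444) = sqrt(12*(sqrt(-82 - 29))**3*(-94)**2 - 2040)/(-80444) = sqrt(12*(sqrt(-111))**3*8836 - 2040)*(-1/80444) = sqrt(12*(I*sqrt(111))**3*8836 - 2040)*(-1/80444) = sqrt(12*(-111*I*sqrt(111))*8836 - 2040)*(-1/80444) = sqrt(-11769552*I*sqrt(111) - 2040)*(-1/80444) = sqrt(-2040 - 11769552*I*sqrt(111))*(-1/80444) = -sqrt(-2040 - 11769552*I*sqrt(111))/80444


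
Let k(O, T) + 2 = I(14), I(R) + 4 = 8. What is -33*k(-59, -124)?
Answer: -66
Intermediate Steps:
I(R) = 4 (I(R) = -4 + 8 = 4)
k(O, T) = 2 (k(O, T) = -2 + 4 = 2)
-33*k(-59, -124) = -33*2 = -66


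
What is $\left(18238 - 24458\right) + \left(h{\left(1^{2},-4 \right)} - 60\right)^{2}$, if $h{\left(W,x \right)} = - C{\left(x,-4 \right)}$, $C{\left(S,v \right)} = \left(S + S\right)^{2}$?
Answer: $9156$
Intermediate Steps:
$C{\left(S,v \right)} = 4 S^{2}$ ($C{\left(S,v \right)} = \left(2 S\right)^{2} = 4 S^{2}$)
$h{\left(W,x \right)} = - 4 x^{2}$
$\left(18238 - 24458\right) + \left(h{\left(1^{2},-4 \right)} - 60\right)^{2} = \left(18238 - 24458\right) + \left(- 4 \left(-4\right)^{2} - 60\right)^{2} = -6220 + \left(\left(-4\right) 16 - 60\right)^{2} = -6220 + \left(-64 - 60\right)^{2} = -6220 + \left(-124\right)^{2} = -6220 + 15376 = 9156$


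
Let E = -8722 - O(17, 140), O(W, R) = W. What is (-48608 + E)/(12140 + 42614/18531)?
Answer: -1062697257/225008954 ≈ -4.7229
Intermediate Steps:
E = -8739 (E = -8722 - 1*17 = -8722 - 17 = -8739)
(-48608 + E)/(12140 + 42614/18531) = (-48608 - 8739)/(12140 + 42614/18531) = -57347/(12140 + 42614*(1/18531)) = -57347/(12140 + 42614/18531) = -57347/225008954/18531 = -57347*18531/225008954 = -1062697257/225008954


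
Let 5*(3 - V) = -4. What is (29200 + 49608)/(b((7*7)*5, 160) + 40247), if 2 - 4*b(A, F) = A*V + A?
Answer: 157616/79907 ≈ 1.9725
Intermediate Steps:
V = 19/5 (V = 3 - ⅕*(-4) = 3 + ⅘ = 19/5 ≈ 3.8000)
b(A, F) = ½ - 6*A/5 (b(A, F) = ½ - (A*(19/5) + A)/4 = ½ - (19*A/5 + A)/4 = ½ - 6*A/5)
(29200 + 49608)/(b((7*7)*5, 160) + 40247) = (29200 + 49608)/((½ - 6*7*7*5/5) + 40247) = 78808/((½ - 294*5/5) + 40247) = 78808/((½ - 6/5*245) + 40247) = 78808/((½ - 294) + 40247) = 78808/(-587/2 + 40247) = 78808/(79907/2) = 78808*(2/79907) = 157616/79907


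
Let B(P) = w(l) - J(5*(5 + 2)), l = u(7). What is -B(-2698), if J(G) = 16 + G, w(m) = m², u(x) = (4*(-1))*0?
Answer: 51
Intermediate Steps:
u(x) = 0 (u(x) = -4*0 = 0)
l = 0
B(P) = -51 (B(P) = 0² - (16 + 5*(5 + 2)) = 0 - (16 + 5*7) = 0 - (16 + 35) = 0 - 1*51 = 0 - 51 = -51)
-B(-2698) = -1*(-51) = 51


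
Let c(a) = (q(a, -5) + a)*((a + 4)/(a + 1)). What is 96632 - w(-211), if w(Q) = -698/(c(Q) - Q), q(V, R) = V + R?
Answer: 202823588/2099 ≈ 96629.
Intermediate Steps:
q(V, R) = R + V
c(a) = (-5 + 2*a)*(4 + a)/(1 + a) (c(a) = ((-5 + a) + a)*((a + 4)/(a + 1)) = (-5 + 2*a)*((4 + a)/(1 + a)) = (-5 + 2*a)*(4 + a)/(1 + a))
w(Q) = -698/(-Q + (-20 + 2*Q² + 3*Q)/(1 + Q)) (w(Q) = -698/((-20 + 2*Q² + 3*Q)/(1 + Q) - Q) = -698/(-Q + (-20 + 2*Q² + 3*Q)/(1 + Q)))
96632 - w(-211) = 96632 - 698*(-1 - 1*(-211))/(-20 + (-211)² + 2*(-211)) = 96632 - 698*(-1 + 211)/(-20 + 44521 - 422) = 96632 - 698*210/44079 = 96632 - 1*6980/2099 = 96632 - 6980/2099 = 202823588/2099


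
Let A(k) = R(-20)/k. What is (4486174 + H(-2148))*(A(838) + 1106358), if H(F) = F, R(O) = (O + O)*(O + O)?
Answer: 2078636624852852/419 ≈ 4.9609e+12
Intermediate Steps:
R(O) = 4*O**2 (R(O) = (2*O)*(2*O) = 4*O**2)
A(k) = 1600/k (A(k) = (4*(-20)**2)/k = (4*400)/k = 1600/k)
(4486174 + H(-2148))*(A(838) + 1106358) = (4486174 - 2148)*(1600/838 + 1106358) = 4484026*(1600*(1/838) + 1106358) = 4484026*(800/419 + 1106358) = 4484026*(463564802/419) = 2078636624852852/419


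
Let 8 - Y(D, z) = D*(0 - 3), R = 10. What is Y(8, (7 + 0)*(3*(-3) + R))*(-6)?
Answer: -192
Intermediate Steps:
Y(D, z) = 8 + 3*D (Y(D, z) = 8 - D*(0 - 3) = 8 - D*(-3) = 8 - (-3)*D = 8 + 3*D)
Y(8, (7 + 0)*(3*(-3) + R))*(-6) = (8 + 3*8)*(-6) = (8 + 24)*(-6) = 32*(-6) = -192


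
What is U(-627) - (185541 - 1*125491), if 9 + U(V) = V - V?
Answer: -60059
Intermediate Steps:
U(V) = -9 (U(V) = -9 + (V - V) = -9 + 0 = -9)
U(-627) - (185541 - 1*125491) = -9 - (185541 - 1*125491) = -9 - (185541 - 125491) = -9 - 1*60050 = -9 - 60050 = -60059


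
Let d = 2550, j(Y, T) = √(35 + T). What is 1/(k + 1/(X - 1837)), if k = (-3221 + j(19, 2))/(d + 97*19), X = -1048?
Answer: -117828086261290/86433491973159 - 36563927425*√37/86433491973159 ≈ -1.3658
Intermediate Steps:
k = -3221/4393 + √37/4393 (k = (-3221 + √(35 + 2))/(2550 + 97*19) = (-3221 + √37)/(2550 + 1843) = (-3221 + √37)/4393 = (-3221 + √37)*(1/4393) = -3221/4393 + √37/4393 ≈ -0.73183)
1/(k + 1/(X - 1837)) = 1/((-3221/4393 + √37/4393) + 1/(-1048 - 1837)) = 1/((-3221/4393 + √37/4393) + 1/(-2885)) = 1/((-3221/4393 + √37/4393) - 1/2885) = 1/(-9296978/12673805 + √37/4393)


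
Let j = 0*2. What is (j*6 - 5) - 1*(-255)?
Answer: 250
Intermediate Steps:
j = 0
(j*6 - 5) - 1*(-255) = (0*6 - 5) - 1*(-255) = (0 - 5) + 255 = -5 + 255 = 250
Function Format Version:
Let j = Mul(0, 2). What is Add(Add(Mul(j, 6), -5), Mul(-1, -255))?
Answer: 250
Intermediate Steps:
j = 0
Add(Add(Mul(j, 6), -5), Mul(-1, -255)) = Add(Add(Mul(0, 6), -5), Mul(-1, -255)) = Add(Add(0, -5), 255) = Add(-5, 255) = 250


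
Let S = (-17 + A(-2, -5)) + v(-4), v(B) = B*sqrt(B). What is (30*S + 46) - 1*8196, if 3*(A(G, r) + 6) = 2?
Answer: -8820 - 240*I ≈ -8820.0 - 240.0*I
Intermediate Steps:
A(G, r) = -16/3 (A(G, r) = -6 + (1/3)*2 = -6 + 2/3 = -16/3)
v(B) = B**(3/2)
S = -67/3 - 8*I (S = (-17 - 16/3) + (-4)**(3/2) = -67/3 - 8*I ≈ -22.333 - 8.0*I)
(30*S + 46) - 1*8196 = (30*(-67/3 - 8*I) + 46) - 1*8196 = ((-670 - 240*I) + 46) - 8196 = (-624 - 240*I) - 8196 = -8820 - 240*I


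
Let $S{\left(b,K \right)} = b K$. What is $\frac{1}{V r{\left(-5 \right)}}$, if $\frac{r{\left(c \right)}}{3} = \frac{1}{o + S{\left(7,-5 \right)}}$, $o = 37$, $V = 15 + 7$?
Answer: $\frac{1}{33} \approx 0.030303$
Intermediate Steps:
$S{\left(b,K \right)} = K b$
$V = 22$
$r{\left(c \right)} = \frac{3}{2}$ ($r{\left(c \right)} = \frac{3}{37 - 35} = \frac{3}{2}$)
$\frac{1}{V r{\left(-5 \right)}} = \frac{1}{22 \cdot \frac{3}{2}} = \frac{1}{33}$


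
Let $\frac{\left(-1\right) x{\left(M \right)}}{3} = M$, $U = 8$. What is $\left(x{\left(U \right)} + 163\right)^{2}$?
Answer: $19321$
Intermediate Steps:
$x{\left(M \right)} = - 3 M$
$\left(x{\left(U \right)} + 163\right)^{2} = \left(\left(-3\right) 8 + 163\right)^{2} = \left(-24 + 163\right)^{2} = 139^{2} = 19321$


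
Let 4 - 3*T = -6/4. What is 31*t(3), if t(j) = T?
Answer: 341/6 ≈ 56.833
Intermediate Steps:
T = 11/6 (T = 4/3 - (-2)/4 = 4/3 - 1/3*(-3/2) = 4/3 + 1/2 = 11/6 ≈ 1.8333)
t(j) = 11/6
31*t(3) = 31*(11/6) = 341/6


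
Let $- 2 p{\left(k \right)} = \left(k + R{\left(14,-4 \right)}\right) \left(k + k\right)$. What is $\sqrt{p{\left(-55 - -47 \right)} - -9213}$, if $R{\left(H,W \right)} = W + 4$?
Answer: $\sqrt{9149} \approx 95.65$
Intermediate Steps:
$R{\left(H,W \right)} = 4 + W$
$p{\left(k \right)} = - k^{2}$ ($p{\left(k \right)} = - \frac{\left(k + \left(4 - 4\right)\right) \left(k + k\right)}{2} = - \frac{\left(k + 0\right) 2 k}{2} = - \frac{k 2 k}{2} = - \frac{2 k^{2}}{2} = - k^{2}$)
$\sqrt{p{\left(-55 - -47 \right)} - -9213} = \sqrt{- \left(-55 - -47\right)^{2} - -9213} = \sqrt{- \left(-55 + 47\right)^{2} + \left(9292 - 79\right)} = \sqrt{- \left(-8\right)^{2} + 9213} = \sqrt{\left(-1\right) 64 + 9213} = \sqrt{-64 + 9213} = \sqrt{9149}$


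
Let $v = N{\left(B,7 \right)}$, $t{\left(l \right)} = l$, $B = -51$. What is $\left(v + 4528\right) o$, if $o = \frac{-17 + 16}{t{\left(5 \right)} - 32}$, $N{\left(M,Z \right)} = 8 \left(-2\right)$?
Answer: $\frac{1504}{9} \approx 167.11$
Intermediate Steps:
$N{\left(M,Z \right)} = -16$
$v = -16$
$o = \frac{1}{27}$ ($o = \frac{-17 + 16}{5 - 32} = - \frac{1}{-27} = \left(-1\right) \left(- \frac{1}{27}\right) = \frac{1}{27} \approx 0.037037$)
$\left(v + 4528\right) o = \left(-16 + 4528\right) \frac{1}{27} = 4512 \cdot \frac{1}{27} = \frac{1504}{9}$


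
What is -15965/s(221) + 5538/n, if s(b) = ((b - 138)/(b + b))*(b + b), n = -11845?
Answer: -189565079/983135 ≈ -192.82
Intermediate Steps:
s(b) = -138 + b (s(b) = ((-138 + b)/((2*b)))*(2*b) = ((-138 + b)*(1/(2*b)))*(2*b) = ((-138 + b)/(2*b))*(2*b) = -138 + b)
-15965/s(221) + 5538/n = -15965/(-138 + 221) + 5538/(-11845) = -15965/83 + 5538*(-1/11845) = -15965*1/83 - 5538/11845 = -15965/83 - 5538/11845 = -189565079/983135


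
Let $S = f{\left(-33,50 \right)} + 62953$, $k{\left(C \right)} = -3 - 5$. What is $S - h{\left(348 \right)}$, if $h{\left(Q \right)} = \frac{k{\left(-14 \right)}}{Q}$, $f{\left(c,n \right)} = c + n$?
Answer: $\frac{5478392}{87} \approx 62970.0$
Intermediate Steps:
$k{\left(C \right)} = -8$
$h{\left(Q \right)} = - \frac{8}{Q}$
$S = 62970$ ($S = \left(-33 + 50\right) + 62953 = 17 + 62953 = 62970$)
$S - h{\left(348 \right)} = 62970 - - \frac{8}{348} = 62970 - \left(-8\right) \frac{1}{348} = 62970 - - \frac{2}{87} = 62970 + \frac{2}{87} = \frac{5478392}{87}$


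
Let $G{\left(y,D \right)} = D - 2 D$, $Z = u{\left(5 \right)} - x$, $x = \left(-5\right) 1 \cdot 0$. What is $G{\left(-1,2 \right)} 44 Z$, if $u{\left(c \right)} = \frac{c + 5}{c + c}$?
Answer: $-88$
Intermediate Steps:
$u{\left(c \right)} = \frac{5 + c}{2 c}$
$x = 0$ ($x = \left(-5\right) 0 = 0$)
$Z = 1$ ($Z = \frac{5 + 5}{2 \cdot 5} - 0 = \frac{1}{2} \cdot \frac{1}{5} \cdot 10 + 0 = 1 + 0 = 1$)
$G{\left(y,D \right)} = - D$
$G{\left(-1,2 \right)} 44 Z = \left(-1\right) 2 \cdot 44 \cdot 1 = \left(-2\right) 44 \cdot 1 = \left(-88\right) 1 = -88$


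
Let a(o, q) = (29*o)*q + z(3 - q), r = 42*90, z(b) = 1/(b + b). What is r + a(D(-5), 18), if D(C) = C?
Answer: 35099/30 ≈ 1170.0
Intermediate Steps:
z(b) = 1/(2*b)
r = 3780
a(o, q) = 1/(2*(3 - q)) + 29*o*q (a(o, q) = (29*o)*q + 1/(2*(3 - q)) = 29*o*q + 1/(2*(3 - q)) = 1/(2*(3 - q)) + 29*o*q)
r + a(D(-5), 18) = 3780 + (-1 + 58*(-5)*18*(-3 + 18))/(2*(-3 + 18)) = 3780 + (1/2)*(-1 + 58*(-5)*18*15)/15 = 3780 + (1/2)*(1/15)*(-1 - 78300) = 3780 + (1/2)*(1/15)*(-78301) = 3780 - 78301/30 = 35099/30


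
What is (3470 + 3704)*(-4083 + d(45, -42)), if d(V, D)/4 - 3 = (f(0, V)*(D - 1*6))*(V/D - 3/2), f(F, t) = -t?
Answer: -1320137958/7 ≈ -1.8859e+8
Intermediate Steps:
d(V, D) = 12 - 4*V*(-6 + D)*(-3/2 + V/D) (d(V, D) = 12 + 4*(((-V)*(D - 1*6))*(V/D - 3/2)) = 12 + 4*(((-V)*(D - 6))*(V/D - 3*1/2)) = 12 + 4*(((-V)*(-6 + D))*(V/D - 3/2)) = 12 + 4*((-V*(-6 + D))*(-3/2 + V/D)) = 12 + 4*(-V*(-6 + D)*(-3/2 + V/D)) = 12 - 4*V*(-6 + D)*(-3/2 + V/D))
(3470 + 3704)*(-4083 + d(45, -42)) = (3470 + 3704)*(-4083 + (12 - 36*45 - 4*45**2 + 6*(-42)*45 + 24*45**2/(-42))) = 7174*(-4083 + (12 - 1620 - 4*2025 - 11340 + 24*(-1/42)*2025)) = 7174*(-4083 + (12 - 1620 - 8100 - 11340 - 8100/7)) = 7174*(-4083 - 155436/7) = 7174*(-184017/7) = -1320137958/7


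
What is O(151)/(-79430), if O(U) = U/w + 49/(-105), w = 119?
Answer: -716/70891275 ≈ -1.0100e-5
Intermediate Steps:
O(U) = -7/15 + U/119 (O(U) = U/119 + 49/(-105) = U*(1/119) + 49*(-1/105) = U/119 - 7/15 = -7/15 + U/119)
O(151)/(-79430) = (-7/15 + (1/119)*151)/(-79430) = (-7/15 + 151/119)*(-1/79430) = (1432/1785)*(-1/79430) = -716/70891275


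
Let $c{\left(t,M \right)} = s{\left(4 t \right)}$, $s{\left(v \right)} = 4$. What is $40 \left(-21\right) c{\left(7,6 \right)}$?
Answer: $-3360$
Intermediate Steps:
$c{\left(t,M \right)} = 4$
$40 \left(-21\right) c{\left(7,6 \right)} = 40 \left(-21\right) 4 = \left(-840\right) 4 = -3360$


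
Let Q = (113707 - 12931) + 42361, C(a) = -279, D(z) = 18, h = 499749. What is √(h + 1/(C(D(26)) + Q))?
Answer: √10199081571693694/142858 ≈ 706.93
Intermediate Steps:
Q = 143137 (Q = 100776 + 42361 = 143137)
√(h + 1/(C(D(26)) + Q)) = √(499749 + 1/(-279 + 143137)) = √(499749 + 1/142858) = √(71393142643/142858) = √10199081571693694/142858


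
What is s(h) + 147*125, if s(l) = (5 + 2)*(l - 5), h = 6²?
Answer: 18592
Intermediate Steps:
h = 36
s(l) = -35 + 7*l (s(l) = 7*(-5 + l) = -35 + 7*l)
s(h) + 147*125 = (-35 + 7*36) + 147*125 = (-35 + 252) + 18375 = 217 + 18375 = 18592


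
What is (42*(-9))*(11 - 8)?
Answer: -1134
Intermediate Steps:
(42*(-9))*(11 - 8) = -378*3 = -1134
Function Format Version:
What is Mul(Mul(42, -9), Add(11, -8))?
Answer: -1134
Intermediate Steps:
Mul(Mul(42, -9), Add(11, -8)) = Mul(-378, 3) = -1134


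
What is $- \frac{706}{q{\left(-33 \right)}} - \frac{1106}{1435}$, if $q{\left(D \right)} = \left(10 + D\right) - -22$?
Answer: $\frac{144572}{205} \approx 705.23$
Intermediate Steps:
$q{\left(D \right)} = 32 + D$ ($q{\left(D \right)} = \left(10 + D\right) + 22 = 32 + D$)
$- \frac{706}{q{\left(-33 \right)}} - \frac{1106}{1435} = - \frac{706}{32 - 33} - \frac{1106}{1435} = - \frac{706}{-1} - \frac{158}{205} = \left(-706\right) \left(-1\right) - \frac{158}{205} = 706 - \frac{158}{205} = \frac{144572}{205}$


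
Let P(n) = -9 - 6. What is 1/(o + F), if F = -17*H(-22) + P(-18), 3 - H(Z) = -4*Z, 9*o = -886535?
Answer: -9/873665 ≈ -1.0301e-5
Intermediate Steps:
P(n) = -15
o = -886535/9 (o = (⅑)*(-886535) = -886535/9 ≈ -98504.)
H(Z) = 3 + 4*Z (H(Z) = 3 - (-4)*Z = 3 + 4*Z)
F = 1430 (F = -17*(3 + 4*(-22)) - 15 = -17*(3 - 88) - 15 = -17*(-85) - 15 = 1445 - 15 = 1430)
1/(o + F) = 1/(-886535/9 + 1430) = 1/(-873665/9) = -9/873665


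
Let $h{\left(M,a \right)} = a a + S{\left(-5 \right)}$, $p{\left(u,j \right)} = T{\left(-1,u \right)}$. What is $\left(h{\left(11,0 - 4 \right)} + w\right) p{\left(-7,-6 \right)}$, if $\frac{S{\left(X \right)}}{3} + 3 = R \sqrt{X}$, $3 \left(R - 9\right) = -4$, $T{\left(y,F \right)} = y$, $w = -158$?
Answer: $151 - 23 i \sqrt{5} \approx 151.0 - 51.43 i$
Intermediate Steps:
$p{\left(u,j \right)} = -1$
$R = \frac{23}{3}$ ($R = 9 + \frac{1}{3} \left(-4\right) = 9 - \frac{4}{3} = \frac{23}{3} \approx 7.6667$)
$S{\left(X \right)} = -9 + 23 \sqrt{X}$ ($S{\left(X \right)} = -9 + 3 \frac{23 \sqrt{X}}{3} = -9 + 23 \sqrt{X}$)
$h{\left(M,a \right)} = -9 + a^{2} + 23 i \sqrt{5}$ ($h{\left(M,a \right)} = a a - \left(9 - 23 \sqrt{-5}\right) = a^{2} - \left(9 - 23 i \sqrt{5}\right) = -9 + a^{2} + 23 i \sqrt{5}$)
$\left(h{\left(11,0 - 4 \right)} + w\right) p{\left(-7,-6 \right)} = \left(\left(-9 + \left(0 - 4\right)^{2} + 23 i \sqrt{5}\right) - 158\right) \left(-1\right) = \left(\left(-9 + \left(-4\right)^{2} + 23 i \sqrt{5}\right) - 158\right) \left(-1\right) = \left(\left(-9 + 16 + 23 i \sqrt{5}\right) - 158\right) \left(-1\right) = \left(\left(7 + 23 i \sqrt{5}\right) - 158\right) \left(-1\right) = \left(-151 + 23 i \sqrt{5}\right) \left(-1\right) = 151 - 23 i \sqrt{5}$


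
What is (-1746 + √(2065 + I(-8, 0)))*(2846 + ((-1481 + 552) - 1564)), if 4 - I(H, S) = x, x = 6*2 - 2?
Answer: -616338 + 353*√2059 ≈ -6.0032e+5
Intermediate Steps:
x = 10 (x = 12 - 2 = 10)
I(H, S) = -6 (I(H, S) = 4 - 1*10 = 4 - 10 = -6)
(-1746 + √(2065 + I(-8, 0)))*(2846 + ((-1481 + 552) - 1564)) = (-1746 + √(2065 - 6))*(2846 + ((-1481 + 552) - 1564)) = (-1746 + √2059)*(2846 + (-929 - 1564)) = (-1746 + √2059)*(2846 - 2493) = (-1746 + √2059)*353 = -616338 + 353*√2059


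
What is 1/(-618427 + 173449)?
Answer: -1/444978 ≈ -2.2473e-6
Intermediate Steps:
1/(-618427 + 173449) = 1/(-444978) = -1/444978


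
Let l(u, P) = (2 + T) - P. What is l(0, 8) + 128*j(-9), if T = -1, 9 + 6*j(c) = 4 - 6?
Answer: -725/3 ≈ -241.67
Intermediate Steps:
j(c) = -11/6 (j(c) = -3/2 + (4 - 6)/6 = -3/2 + (1/6)*(-2) = -3/2 - 1/3 = -11/6)
l(u, P) = 1 - P (l(u, P) = (2 - 1) - P = 1 - P)
l(0, 8) + 128*j(-9) = (1 - 1*8) + 128*(-11/6) = (1 - 8) - 704/3 = -7 - 704/3 = -725/3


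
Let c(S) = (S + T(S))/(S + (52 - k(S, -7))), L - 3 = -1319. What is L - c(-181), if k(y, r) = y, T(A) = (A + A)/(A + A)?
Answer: -17063/13 ≈ -1312.5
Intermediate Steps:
T(A) = 1 (T(A) = (2*A)/((2*A)) = (2*A)*(1/(2*A)) = 1)
L = -1316 (L = 3 - 1319 = -1316)
c(S) = 1/52 + S/52 (c(S) = (S + 1)/(S + (52 - S)) = (1 + S)/52 = (1 + S)*(1/52) = 1/52 + S/52)
L - c(-181) = -1316 - (1/52 + (1/52)*(-181)) = -1316 - (1/52 - 181/52) = -1316 - 1*(-45/13) = -1316 + 45/13 = -17063/13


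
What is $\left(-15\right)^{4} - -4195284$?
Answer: $4245909$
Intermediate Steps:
$\left(-15\right)^{4} - -4195284 = 50625 + 4195284 = 4245909$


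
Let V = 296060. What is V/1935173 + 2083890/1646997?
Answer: 1506765864930/1062408041827 ≈ 1.4183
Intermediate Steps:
V/1935173 + 2083890/1646997 = 296060/1935173 + 2083890/1646997 = 296060*(1/1935173) + 2083890*(1/1646997) = 296060/1935173 + 694630/548999 = 1506765864930/1062408041827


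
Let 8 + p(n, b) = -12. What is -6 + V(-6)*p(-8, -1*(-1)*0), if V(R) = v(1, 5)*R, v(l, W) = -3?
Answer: -366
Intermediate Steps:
p(n, b) = -20 (p(n, b) = -8 - 12 = -20)
V(R) = -3*R
-6 + V(-6)*p(-8, -1*(-1)*0) = -6 - 3*(-6)*(-20) = -6 + 18*(-20) = -6 - 360 = -366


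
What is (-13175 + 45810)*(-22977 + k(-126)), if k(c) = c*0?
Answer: -749854395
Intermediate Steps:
k(c) = 0
(-13175 + 45810)*(-22977 + k(-126)) = (-13175 + 45810)*(-22977 + 0) = 32635*(-22977) = -749854395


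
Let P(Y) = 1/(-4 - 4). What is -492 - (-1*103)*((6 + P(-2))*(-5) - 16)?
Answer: -41325/8 ≈ -5165.6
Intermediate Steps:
P(Y) = -1/8 (P(Y) = 1/(-8) = -1/8)
-492 - (-1*103)*((6 + P(-2))*(-5) - 16) = -492 - (-1*103)*((6 - 1/8)*(-5) - 16) = -492 - (-103)*((47/8)*(-5) - 16) = -492 - (-103)*(-235/8 - 16) = -492 - (-103)*(-363)/8 = -492 - 1*37389/8 = -492 - 37389/8 = -41325/8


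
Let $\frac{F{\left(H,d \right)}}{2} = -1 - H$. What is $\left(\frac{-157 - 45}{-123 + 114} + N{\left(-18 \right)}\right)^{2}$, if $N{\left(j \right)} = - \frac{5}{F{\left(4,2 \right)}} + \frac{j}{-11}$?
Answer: $\frac{23687689}{39204} \approx 604.22$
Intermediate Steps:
$F{\left(H,d \right)} = -2 - 2 H$ ($F{\left(H,d \right)} = 2 \left(-1 - H\right) = -2 - 2 H$)
$N{\left(j \right)} = \frac{1}{2} - \frac{j}{11}$ ($N{\left(j \right)} = - \frac{5}{-2 - 8} + \frac{j}{-11} = - \frac{5}{-2 - 8} + j \left(- \frac{1}{11}\right) = - \frac{5}{-10} - \frac{j}{11} = \left(-5\right) \left(- \frac{1}{10}\right) - \frac{j}{11} = \frac{1}{2} - \frac{j}{11}$)
$\left(\frac{-157 - 45}{-123 + 114} + N{\left(-18 \right)}\right)^{2} = \left(\frac{-157 - 45}{-123 + 114} + \left(\frac{1}{2} - - \frac{18}{11}\right)\right)^{2} = \left(- \frac{202}{-9} + \left(\frac{1}{2} + \frac{18}{11}\right)\right)^{2} = \left(\left(-202\right) \left(- \frac{1}{9}\right) + \frac{47}{22}\right)^{2} = \left(\frac{202}{9} + \frac{47}{22}\right)^{2} = \left(\frac{4867}{198}\right)^{2} = \frac{23687689}{39204}$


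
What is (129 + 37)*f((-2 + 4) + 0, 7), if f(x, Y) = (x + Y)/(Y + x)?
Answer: 166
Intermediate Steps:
f(x, Y) = 1 (f(x, Y) = (Y + x)/(Y + x) = 1)
(129 + 37)*f((-2 + 4) + 0, 7) = (129 + 37)*1 = 166*1 = 166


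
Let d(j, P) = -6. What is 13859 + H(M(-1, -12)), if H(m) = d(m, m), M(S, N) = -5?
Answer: 13853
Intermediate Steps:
H(m) = -6
13859 + H(M(-1, -12)) = 13859 - 6 = 13853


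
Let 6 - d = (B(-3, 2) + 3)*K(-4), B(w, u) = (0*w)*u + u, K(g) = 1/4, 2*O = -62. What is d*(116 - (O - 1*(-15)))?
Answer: 627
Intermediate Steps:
O = -31 (O = (½)*(-62) = -31)
K(g) = ¼
B(w, u) = u (B(w, u) = 0*u + u = 0 + u = u)
d = 19/4 (d = 6 - (2 + 3)/4 = 6 - 5/4 = 19/4 ≈ 4.7500)
d*(116 - (O - 1*(-15))) = 19*(116 - (-31 - 1*(-15)))/4 = 19*(116 - (-31 + 15))/4 = 19*(116 - 1*(-16))/4 = 19*(116 + 16)/4 = (19/4)*132 = 627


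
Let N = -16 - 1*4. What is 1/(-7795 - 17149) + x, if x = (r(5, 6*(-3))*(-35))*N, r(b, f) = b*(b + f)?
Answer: -1134952001/24944 ≈ -45500.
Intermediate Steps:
N = -20 (N = -16 - 4 = -20)
x = -45500 (x = ((5*(5 + 6*(-3)))*(-35))*(-20) = ((5*(5 - 18))*(-35))*(-20) = ((5*(-13))*(-35))*(-20) = -65*(-35)*(-20) = 2275*(-20) = -45500)
1/(-7795 - 17149) + x = 1/(-7795 - 17149) - 45500 = 1/(-24944) - 45500 = -1/24944 - 45500 = -1134952001/24944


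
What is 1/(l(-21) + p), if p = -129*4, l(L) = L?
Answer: -1/537 ≈ -0.0018622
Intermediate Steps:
p = -516 (p = -43*12 = -516)
1/(l(-21) + p) = 1/(-21 - 516) = 1/(-537) = -1/537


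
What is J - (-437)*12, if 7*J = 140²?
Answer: 8044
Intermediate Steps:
J = 2800 (J = (⅐)*140² = (⅐)*19600 = 2800)
J - (-437)*12 = 2800 - (-437)*12 = 2800 - 1*(-5244) = 2800 + 5244 = 8044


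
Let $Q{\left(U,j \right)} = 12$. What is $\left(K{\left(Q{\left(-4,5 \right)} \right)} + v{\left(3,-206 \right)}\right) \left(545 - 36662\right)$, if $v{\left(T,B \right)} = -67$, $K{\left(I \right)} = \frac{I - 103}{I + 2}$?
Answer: $\frac{5309199}{2} \approx 2.6546 \cdot 10^{6}$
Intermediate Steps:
$K{\left(I \right)} = \frac{-103 + I}{2 + I}$
$\left(K{\left(Q{\left(-4,5 \right)} \right)} + v{\left(3,-206 \right)}\right) \left(545 - 36662\right) = \left(\frac{-103 + 12}{2 + 12} - 67\right) \left(545 - 36662\right) = \left(\frac{1}{14} \left(-91\right) - 67\right) \left(-36117\right) = \left(- \frac{13}{2} - 67\right) \left(-36117\right) = \left(- \frac{147}{2}\right) \left(-36117\right) = \frac{5309199}{2}$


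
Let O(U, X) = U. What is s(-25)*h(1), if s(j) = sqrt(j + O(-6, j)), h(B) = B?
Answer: I*sqrt(31) ≈ 5.5678*I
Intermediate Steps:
s(j) = sqrt(-6 + j) (s(j) = sqrt(j - 6) = sqrt(-6 + j))
s(-25)*h(1) = sqrt(-6 - 25)*1 = sqrt(-31)*1 = (I*sqrt(31))*1 = I*sqrt(31)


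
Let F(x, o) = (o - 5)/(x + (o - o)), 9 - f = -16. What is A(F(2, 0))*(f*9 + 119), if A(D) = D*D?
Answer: 2150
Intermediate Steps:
f = 25 (f = 9 - 1*(-16) = 9 + 16 = 25)
F(x, o) = (-5 + o)/x (F(x, o) = (-5 + o)/(x + 0) = (-5 + o)/x)
A(D) = D²
A(F(2, 0))*(f*9 + 119) = ((-5 + 0)/2)²*(25*9 + 119) = ((½)*(-5))²*(225 + 119) = (-5/2)²*344 = (25/4)*344 = 2150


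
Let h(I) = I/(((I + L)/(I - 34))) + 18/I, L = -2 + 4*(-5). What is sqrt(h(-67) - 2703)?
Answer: 2*I*sqrt(24706169935)/5963 ≈ 52.719*I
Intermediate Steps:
L = -22 (L = -2 - 20 = -22)
h(I) = 18/I + I*(-34 + I)/(-22 + I) (h(I) = I/(((I - 22)/(I - 34))) + 18/I = I/(((-22 + I)/(-34 + I))) + 18/I = I*((-34 + I)/(-22 + I)) + 18/I = I*(-34 + I)/(-22 + I) + 18/I = 18/I + I*(-34 + I)/(-22 + I))
sqrt(h(-67) - 2703) = sqrt((-396 + (-67)**3 - 34*(-67)**2 + 18*(-67))/((-67)*(-22 - 67)) - 2703) = sqrt(-1/67*(-396 - 300763 - 34*4489 - 1206)/(-89) - 2703) = sqrt(-1/67*(-1/89)*(-396 - 300763 - 152626 - 1206) - 2703) = sqrt(-1/67*(-1/89)*(-454991) - 2703) = sqrt(-454991/5963 - 2703) = sqrt(-16572980/5963) = 2*I*sqrt(24706169935)/5963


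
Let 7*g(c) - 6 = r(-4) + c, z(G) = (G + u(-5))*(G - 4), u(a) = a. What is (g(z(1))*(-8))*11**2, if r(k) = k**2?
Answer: -32912/7 ≈ -4701.7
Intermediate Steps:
z(G) = (-5 + G)*(-4 + G) (z(G) = (G - 5)*(G - 4) = (-5 + G)*(-4 + G))
g(c) = 22/7 + c/7 (g(c) = 6/7 + ((-4)**2 + c)/7 = 6/7 + (16 + c)/7 = 6/7 + (16/7 + c/7) = 22/7 + c/7)
(g(z(1))*(-8))*11**2 = ((22/7 + (20 + 1**2 - 9*1)/7)*(-8))*11**2 = ((22/7 + (20 + 1 - 9)/7)*(-8))*121 = ((22/7 + (1/7)*12)*(-8))*121 = ((22/7 + 12/7)*(-8))*121 = ((34/7)*(-8))*121 = -272/7*121 = -32912/7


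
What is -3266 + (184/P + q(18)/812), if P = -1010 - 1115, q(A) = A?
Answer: -2817797079/862750 ≈ -3266.1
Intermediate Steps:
P = -2125
-3266 + (184/P + q(18)/812) = -3266 + (184/(-2125) + 18/812) = -3266 + (184*(-1/2125) + 18*(1/812)) = -3266 + (-184/2125 + 9/406) = -3266 - 55579/862750 = -2817797079/862750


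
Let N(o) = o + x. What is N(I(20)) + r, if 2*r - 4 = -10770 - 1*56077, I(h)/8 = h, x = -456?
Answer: -67435/2 ≈ -33718.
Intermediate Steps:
I(h) = 8*h
N(o) = -456 + o (N(o) = o - 456 = -456 + o)
r = -66843/2 (r = 2 + (-10770 - 1*56077)/2 = 2 + (-10770 - 56077)/2 = 2 + (1/2)*(-66847) = 2 - 66847/2 = -66843/2 ≈ -33422.)
N(I(20)) + r = (-456 + 8*20) - 66843/2 = (-456 + 160) - 66843/2 = -296 - 66843/2 = -67435/2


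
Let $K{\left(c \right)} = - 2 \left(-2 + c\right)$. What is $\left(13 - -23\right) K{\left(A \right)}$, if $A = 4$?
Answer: $-144$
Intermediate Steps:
$K{\left(c \right)} = 4 - 2 c$
$\left(13 - -23\right) K{\left(A \right)} = \left(13 - -23\right) \left(4 - 8\right) = \left(13 + 23\right) \left(4 - 8\right) = 36 \left(-4\right) = -144$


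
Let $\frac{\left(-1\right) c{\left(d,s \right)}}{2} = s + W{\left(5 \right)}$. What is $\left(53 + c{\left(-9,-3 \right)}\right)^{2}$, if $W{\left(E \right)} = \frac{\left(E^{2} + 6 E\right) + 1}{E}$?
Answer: $\frac{33489}{25} \approx 1339.6$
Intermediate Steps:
$W{\left(E \right)} = \frac{1 + E^{2} + 6 E}{E}$
$c{\left(d,s \right)} = - \frac{112}{5} - 2 s$ ($c{\left(d,s \right)} = - 2 \left(s + \left(6 + 5 + \frac{1}{5}\right)\right) = - 2 \left(s + \frac{56}{5}\right) = - 2 \left(\frac{56}{5} + s\right) = - \frac{112}{5} - 2 s$)
$\left(53 + c{\left(-9,-3 \right)}\right)^{2} = \left(53 - \frac{82}{5}\right)^{2} = \left(\frac{183}{5}\right)^{2} = \frac{33489}{25}$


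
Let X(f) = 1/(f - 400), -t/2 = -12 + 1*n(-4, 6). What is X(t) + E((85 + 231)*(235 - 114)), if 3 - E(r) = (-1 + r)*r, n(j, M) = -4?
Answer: -537998872177/368 ≈ -1.4620e+9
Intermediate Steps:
E(r) = 3 - r*(-1 + r) (E(r) = 3 - (-1 + r)*r = 3 - r*(-1 + r))
t = 32 (t = -2*(-12 + 1*(-4)) = -2*(-12 - 4) = -2*(-16) = 32)
X(f) = 1/(-400 + f)
X(t) + E((85 + 231)*(235 - 114)) = 1/(-400 + 32) + (3 + (85 + 231)*(235 - 114) - ((85 + 231)*(235 - 114))²) = 1/(-368) + (3 + 316*121 - (316*121)²) = -1/368 + (3 + 38236 - 1*38236²) = -1/368 + (3 + 38236 - 1*1461991696) = -1/368 + (3 + 38236 - 1461991696) = -1/368 - 1461953457 = -537998872177/368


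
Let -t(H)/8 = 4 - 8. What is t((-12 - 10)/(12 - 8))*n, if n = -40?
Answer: -1280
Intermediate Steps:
t(H) = 32 (t(H) = -8*(4 - 8) = -8*(-4) = 32)
t((-12 - 10)/(12 - 8))*n = 32*(-40) = -1280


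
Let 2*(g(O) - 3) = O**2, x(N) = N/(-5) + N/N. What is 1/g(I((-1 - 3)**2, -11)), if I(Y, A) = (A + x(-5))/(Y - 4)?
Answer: 32/105 ≈ 0.30476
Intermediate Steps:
x(N) = 1 - N/5 (x(N) = N*(-1/5) + 1 = -N/5 + 1 = 1 - N/5)
I(Y, A) = (2 + A)/(-4 + Y) (I(Y, A) = (A + (1 - 1/5*(-5)))/(Y - 4) = (A + (1 + 1))/(-4 + Y) = (A + 2)/(-4 + Y) = (2 + A)/(-4 + Y))
g(O) = 3 + O**2/2
1/g(I((-1 - 3)**2, -11)) = 1/(3 + ((2 - 11)/(-4 + (-1 - 3)**2))**2/2) = 1/(3 + (-9/(-4 + (-4)**2))**2/2) = 1/(3 + (-9/(-4 + 16))**2/2) = 1/(3 + (-9/12)**2/2) = 1/(3 + ((1/12)*(-9))**2/2) = 1/(3 + (-3/4)**2/2) = 1/(3 + (1/2)*(9/16)) = 1/(3 + 9/32) = 1/(105/32) = 32/105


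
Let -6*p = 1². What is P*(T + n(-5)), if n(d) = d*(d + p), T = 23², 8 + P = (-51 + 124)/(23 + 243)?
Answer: -2280365/532 ≈ -4286.4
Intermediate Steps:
p = -⅙ (p = -⅙*1² = -⅙*1 = -⅙ ≈ -0.16667)
P = -2055/266 (P = -8 + (-51 + 124)/(23 + 243) = -8 + 73/266 = -2055/266 ≈ -7.7256)
T = 529
n(d) = d*(-⅙ + d) (n(d) = d*(d - ⅙) = d*(-⅙ + d))
P*(T + n(-5)) = -2055*(529 - 5*(-⅙ - 5))/266 = -2055*(529 - 5*(-31/6))/266 = -2055*(529 + 155/6)/266 = -2055/266*3329/6 = -2280365/532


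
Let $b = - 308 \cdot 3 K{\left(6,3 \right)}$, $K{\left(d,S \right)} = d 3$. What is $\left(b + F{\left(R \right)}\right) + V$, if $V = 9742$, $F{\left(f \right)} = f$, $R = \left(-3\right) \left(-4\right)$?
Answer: $-6878$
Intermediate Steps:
$R = 12$
$K{\left(d,S \right)} = 3 d$
$b = -16632$ ($b = - 308 \cdot 3 \cdot 3 \cdot 6 = - 308 \cdot 3 \cdot 18 = \left(-308\right) 54 = -16632$)
$\left(b + F{\left(R \right)}\right) + V = \left(-16632 + 12\right) + 9742 = -16620 + 9742 = -6878$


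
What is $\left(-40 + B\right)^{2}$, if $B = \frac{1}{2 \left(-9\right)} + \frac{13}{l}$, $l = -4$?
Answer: $\frac{2430481}{1296} \approx 1875.4$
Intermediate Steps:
$B = - \frac{119}{36}$ ($B = \frac{1}{2 \left(-9\right)} + \frac{13}{-4} = \frac{1}{2} \left(- \frac{1}{9}\right) + 13 \left(- \frac{1}{4}\right) = - \frac{1}{18} - \frac{13}{4} = - \frac{119}{36} \approx -3.3056$)
$\left(-40 + B\right)^{2} = \left(-40 - \frac{119}{36}\right)^{2} = \left(- \frac{1559}{36}\right)^{2} = \frac{2430481}{1296}$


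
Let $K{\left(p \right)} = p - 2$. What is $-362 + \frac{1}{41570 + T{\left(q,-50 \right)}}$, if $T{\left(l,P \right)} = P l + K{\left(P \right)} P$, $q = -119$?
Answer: $- \frac{18143439}{50120} \approx -362.0$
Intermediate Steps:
$K{\left(p \right)} = -2 + p$
$T{\left(l,P \right)} = P l + P \left(-2 + P\right)$ ($T{\left(l,P \right)} = P l + \left(-2 + P\right) P = P l + P \left(-2 + P\right)$)
$-362 + \frac{1}{41570 + T{\left(q,-50 \right)}} = -362 + \frac{1}{41570 - 50 \left(-2 - 50 - 119\right)} = -362 + \frac{1}{41570 - -8550} = -362 + \frac{1}{41570 + 8550} = -362 + \frac{1}{50120} = - \frac{18143439}{50120}$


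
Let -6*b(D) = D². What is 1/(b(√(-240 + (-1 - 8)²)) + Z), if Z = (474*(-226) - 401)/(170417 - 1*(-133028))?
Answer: 121378/3173507 ≈ 0.038247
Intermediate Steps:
Z = -21505/60689 (Z = (-107124 - 401)/(170417 + 133028) = -107525/303445 = -107525*1/303445 = -21505/60689 ≈ -0.35435)
b(D) = -D²/6
1/(b(√(-240 + (-1 - 8)²)) + Z) = 1/(-(-40 + (-1 - 8)²/6) - 21505/60689) = 1/(-(√(-240 + (-9)²))²/6 - 21505/60689) = 1/(-(√(-240 + 81))²/6 - 21505/60689) = 1/(-(√(-159))²/6 - 21505/60689) = 1/(-(I*√159)²/6 - 21505/60689) = 1/(-⅙*(-159) - 21505/60689) = 1/(53/2 - 21505/60689) = 1/(3173507/121378) = 121378/3173507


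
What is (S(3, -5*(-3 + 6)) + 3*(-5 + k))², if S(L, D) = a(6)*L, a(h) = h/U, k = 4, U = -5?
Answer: 1089/25 ≈ 43.560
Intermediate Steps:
a(h) = -h/5 (a(h) = h/(-5) = h*(-⅕) = -h/5)
S(L, D) = -6*L/5 (S(L, D) = (-⅕*6)*L = -6*L/5)
(S(3, -5*(-3 + 6)) + 3*(-5 + k))² = (-6/5*3 + 3*(-5 + 4))² = (-18/5 + 3*(-1))² = (-18/5 - 3)² = (-33/5)² = 1089/25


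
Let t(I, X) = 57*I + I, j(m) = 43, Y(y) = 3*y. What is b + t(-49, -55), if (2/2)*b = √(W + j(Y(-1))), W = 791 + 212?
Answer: -2842 + √1046 ≈ -2809.7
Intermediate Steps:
t(I, X) = 58*I
W = 1003
b = √1046 (b = √(1003 + 43) = √1046 ≈ 32.342)
b + t(-49, -55) = √1046 + 58*(-49) = √1046 - 2842 = -2842 + √1046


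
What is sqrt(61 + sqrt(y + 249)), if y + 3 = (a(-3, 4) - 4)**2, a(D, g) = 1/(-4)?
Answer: sqrt(309)/2 ≈ 8.7892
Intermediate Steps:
a(D, g) = -1/4
y = 241/16 (y = -3 + (-1/4 - 4)**2 = -3 + (-17/4)**2 = -3 + 289/16 = 241/16 ≈ 15.063)
sqrt(61 + sqrt(y + 249)) = sqrt(61 + sqrt(241/16 + 249)) = sqrt(61 + sqrt(4225/16)) = sqrt(61 + 65/4) = sqrt(309/4) = sqrt(309)/2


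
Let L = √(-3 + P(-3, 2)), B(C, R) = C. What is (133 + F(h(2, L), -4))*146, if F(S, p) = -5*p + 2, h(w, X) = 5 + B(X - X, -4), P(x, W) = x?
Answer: 22630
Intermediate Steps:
L = I*√6 (L = √(-3 - 3) = √(-6) = I*√6 ≈ 2.4495*I)
h(w, X) = 5 (h(w, X) = 5 + (X - X) = 5 + 0 = 5)
F(S, p) = 2 - 5*p
(133 + F(h(2, L), -4))*146 = (133 + (2 - 5*(-4)))*146 = (133 + (2 + 20))*146 = (133 + 22)*146 = 155*146 = 22630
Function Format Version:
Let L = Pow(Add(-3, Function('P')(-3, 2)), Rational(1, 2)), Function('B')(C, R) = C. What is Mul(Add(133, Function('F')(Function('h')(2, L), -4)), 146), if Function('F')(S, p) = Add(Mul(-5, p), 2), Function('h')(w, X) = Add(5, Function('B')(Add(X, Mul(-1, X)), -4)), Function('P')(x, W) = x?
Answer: 22630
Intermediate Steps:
L = Mul(I, Pow(6, Rational(1, 2))) (L = Pow(Add(-3, -3), Rational(1, 2)) = Pow(-6, Rational(1, 2)) = Mul(I, Pow(6, Rational(1, 2))) ≈ Mul(2.4495, I))
Function('h')(w, X) = 5 (Function('h')(w, X) = Add(5, Add(X, Mul(-1, X))) = Add(5, 0) = 5)
Function('F')(S, p) = Add(2, Mul(-5, p))
Mul(Add(133, Function('F')(Function('h')(2, L), -4)), 146) = Mul(Add(133, Add(2, Mul(-5, -4))), 146) = Mul(Add(133, Add(2, 20)), 146) = Mul(Add(133, 22), 146) = Mul(155, 146) = 22630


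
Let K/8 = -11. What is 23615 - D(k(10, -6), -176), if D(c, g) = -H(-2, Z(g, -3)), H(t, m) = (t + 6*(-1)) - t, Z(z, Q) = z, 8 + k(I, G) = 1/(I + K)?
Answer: 23609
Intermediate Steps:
K = -88 (K = 8*(-11) = -88)
k(I, G) = -8 + 1/(-88 + I) (k(I, G) = -8 + 1/(I - 88) = -8 + 1/(-88 + I))
H(t, m) = -6 (H(t, m) = (t - 6) - t = (-6 + t) - t = -6)
D(c, g) = 6 (D(c, g) = -1*(-6) = 6)
23615 - D(k(10, -6), -176) = 23615 - 1*6 = 23615 - 6 = 23609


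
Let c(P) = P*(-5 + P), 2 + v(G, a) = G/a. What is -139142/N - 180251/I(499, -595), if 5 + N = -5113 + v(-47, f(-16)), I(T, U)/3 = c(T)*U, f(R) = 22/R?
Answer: 471622957063/17238164580 ≈ 27.359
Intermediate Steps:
v(G, a) = -2 + G/a
I(T, U) = 3*T*U*(-5 + T) (I(T, U) = 3*((T*(-5 + T))*U) = 3*(T*U*(-5 + T)) = 3*T*U*(-5 + T))
N = -55944/11 (N = -5 + (-5113 + (-2 - 47/(22/(-16)))) = -5 + (-5113 + (-2 - 47/(22*(-1/16)))) = -5 + (-5113 + (-2 - 47/(-11/8))) = -5 + (-5113 + (-2 - 47*(-8/11))) = -5 + (-5113 + (-2 + 376/11)) = -5 + (-5113 + 354/11) = -5 - 55889/11 = -55944/11 ≈ -5085.8)
-139142/N - 180251/I(499, -595) = -139142/(-55944/11) - 180251*(-1/(890715*(-5 + 499))) = -139142*(-11/55944) - 180251/(3*499*(-595)*494) = 765281/27972 - 180251/(-440013210) = 765281/27972 - 180251*(-1/440013210) = 765281/27972 + 10603/25883130 = 471622957063/17238164580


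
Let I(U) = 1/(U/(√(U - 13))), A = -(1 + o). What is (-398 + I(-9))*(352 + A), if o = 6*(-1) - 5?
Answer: -144076 - 362*I*√22/9 ≈ -1.4408e+5 - 188.66*I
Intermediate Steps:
o = -11 (o = -6 - 5 = -11)
A = 10 (A = -(1 - 11) = -1*(-10) = 10)
I(U) = √(-13 + U)/U (I(U) = 1/(U/(√(-13 + U))) = 1/(U/√(-13 + U)) = √(-13 + U)/U)
(-398 + I(-9))*(352 + A) = (-398 + √(-13 - 9)/(-9))*(352 + 10) = (-398 - I*√22/9)*362 = -144076 - 362*I*√22/9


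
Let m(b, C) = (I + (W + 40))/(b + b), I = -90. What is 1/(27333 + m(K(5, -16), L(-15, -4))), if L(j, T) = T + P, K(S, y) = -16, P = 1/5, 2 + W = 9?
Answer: 32/874699 ≈ 3.6584e-5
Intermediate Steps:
W = 7 (W = -2 + 9 = 7)
P = ⅕ ≈ 0.20000
L(j, T) = ⅕ + T (L(j, T) = T + ⅕ = ⅕ + T)
m(b, C) = -43/(2*b) (m(b, C) = (-90 + (7 + 40))/(b + b) = (-90 + 47)/((2*b)) = -43/(2*b))
1/(27333 + m(K(5, -16), L(-15, -4))) = 1/(27333 - 43/2/(-16)) = 1/(27333 - 43/2*(-1/16)) = 1/(27333 + 43/32) = 1/(874699/32) = 32/874699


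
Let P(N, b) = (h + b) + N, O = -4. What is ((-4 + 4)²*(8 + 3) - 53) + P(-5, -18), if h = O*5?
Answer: -96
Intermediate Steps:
h = -20 (h = -4*5 = -20)
P(N, b) = -20 + N + b (P(N, b) = (-20 + b) + N = -20 + N + b)
((-4 + 4)²*(8 + 3) - 53) + P(-5, -18) = ((-4 + 4)²*(8 + 3) - 53) + (-20 - 5 - 18) = (0²*11 - 53) - 43 = (0*11 - 53) - 43 = (0 - 53) - 43 = -53 - 43 = -96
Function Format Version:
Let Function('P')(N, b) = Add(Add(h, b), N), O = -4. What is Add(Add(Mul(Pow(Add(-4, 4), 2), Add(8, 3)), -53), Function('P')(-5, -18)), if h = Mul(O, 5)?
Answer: -96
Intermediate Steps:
h = -20 (h = Mul(-4, 5) = -20)
Function('P')(N, b) = Add(-20, N, b) (Function('P')(N, b) = Add(Add(-20, b), N) = Add(-20, N, b))
Add(Add(Mul(Pow(Add(-4, 4), 2), Add(8, 3)), -53), Function('P')(-5, -18)) = Add(Add(Mul(Pow(Add(-4, 4), 2), Add(8, 3)), -53), Add(-20, -5, -18)) = Add(Add(Mul(Pow(0, 2), 11), -53), -43) = Add(Add(Mul(0, 11), -53), -43) = Add(Add(0, -53), -43) = Add(-53, -43) = -96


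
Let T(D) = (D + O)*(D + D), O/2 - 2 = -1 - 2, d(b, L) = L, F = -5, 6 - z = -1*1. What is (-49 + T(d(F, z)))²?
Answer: 441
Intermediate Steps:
z = 7 (z = 6 - (-1) = 6 - 1*(-1) = 6 + 1 = 7)
O = -2 (O = 4 + 2*(-1 - 2) = 4 + 2*(-3) = 4 - 6 = -2)
T(D) = 2*D*(-2 + D) (T(D) = (D - 2)*(D + D) = (-2 + D)*(2*D) = 2*D*(-2 + D))
(-49 + T(d(F, z)))² = (-49 + 2*7*(-2 + 7))² = (-49 + 2*7*5)² = (-49 + 70)² = 21² = 441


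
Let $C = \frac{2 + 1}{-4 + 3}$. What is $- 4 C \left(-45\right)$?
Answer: $-540$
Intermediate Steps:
$C = -3$ ($C = \frac{3}{-1} = 3 \left(-1\right) = -3$)
$- 4 C \left(-45\right) = \left(-4\right) \left(-3\right) \left(-45\right) = 12 \left(-45\right) = -540$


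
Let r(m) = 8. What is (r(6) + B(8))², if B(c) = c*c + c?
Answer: 6400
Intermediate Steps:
B(c) = c + c² (B(c) = c² + c = c + c²)
(r(6) + B(8))² = (8 + 8*(1 + 8))² = (8 + 8*9)² = (8 + 72)² = 80² = 6400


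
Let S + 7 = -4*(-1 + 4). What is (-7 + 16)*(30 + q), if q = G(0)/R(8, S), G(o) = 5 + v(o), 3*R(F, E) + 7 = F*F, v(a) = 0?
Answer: 5175/19 ≈ 272.37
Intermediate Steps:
S = -19 (S = -7 - 4*(-1 + 4) = -7 - 4*3 = -7 - 12 = -19)
R(F, E) = -7/3 + F²/3 (R(F, E) = -7/3 + (F*F)/3 = -7/3 + F²/3)
G(o) = 5 (G(o) = 5 + 0 = 5)
q = 5/19 (q = 5/(-7/3 + (⅓)*8²) = 5/(-7/3 + (⅓)*64) = 5/(-7/3 + 64/3) = 5/19 ≈ 0.26316)
(-7 + 16)*(30 + q) = (-7 + 16)*(30 + 5/19) = 9*(575/19) = 5175/19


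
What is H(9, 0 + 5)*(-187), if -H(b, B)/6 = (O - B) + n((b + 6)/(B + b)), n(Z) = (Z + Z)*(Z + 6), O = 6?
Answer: 888063/49 ≈ 18124.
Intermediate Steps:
n(Z) = 2*Z*(6 + Z) (n(Z) = (2*Z)*(6 + Z) = 2*Z*(6 + Z))
H(b, B) = -36 + 6*B - 12*(6 + b)*(6 + (6 + b)/(B + b))/(B + b) (H(b, B) = -6*((6 - B) + 2*((b + 6)/(B + b))*(6 + (b + 6)/(B + b))) = -6*((6 - B) + 2*((6 + b)/(B + b))*(6 + (6 + b)/(B + b))) = -6*((6 - B) + 2*(6 + b)*(6 + (6 + b)/(B + b))/(B + b)) = -6*(6 - B + 2*(6 + b)*(6 + (6 + b)/(B + b))/(B + b)) = -36 + 6*B - 12*(6 + b)*(6 + (6 + b)/(B + b))/(B + b))
H(9, 0 + 5)*(-187) = (6*(((0 + 5) + 9)**2*(-6 + (0 + 5)) - 2*(6 + 9)*(6 + 6*(0 + 5) + 7*9))/((0 + 5) + 9)**2)*(-187) = (6*((5 + 9)**2*(-6 + 5) - 2*15*(6 + 6*5 + 63))/(5 + 9)**2)*(-187) = (6*(14**2*(-1) - 2*15*(6 + 30 + 63))/14**2)*(-187) = (6*(1/196)*(196*(-1) - 2*15*99))*(-187) = (6*(1/196)*(-196 - 2970))*(-187) = (6*(1/196)*(-3166))*(-187) = -4749/49*(-187) = 888063/49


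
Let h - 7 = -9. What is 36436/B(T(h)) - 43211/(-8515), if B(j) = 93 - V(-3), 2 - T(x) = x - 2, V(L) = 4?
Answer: 314098319/757835 ≈ 414.47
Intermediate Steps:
h = -2 (h = 7 - 9 = -2)
T(x) = 4 - x (T(x) = 2 - (x - 2) = 2 - (-2 + x) = 2 + (2 - x) = 4 - x)
B(j) = 89 (B(j) = 93 - 1*4 = 93 - 4 = 89)
36436/B(T(h)) - 43211/(-8515) = 36436/89 - 43211/(-8515) = 36436*(1/89) - 43211*(-1/8515) = 36436/89 + 43211/8515 = 314098319/757835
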